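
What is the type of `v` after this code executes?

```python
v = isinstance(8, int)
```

isinstance() returns bool

bool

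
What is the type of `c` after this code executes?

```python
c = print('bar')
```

print() returns None

NoneType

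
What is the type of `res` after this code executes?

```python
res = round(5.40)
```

round() with no ndigits arg returns int

int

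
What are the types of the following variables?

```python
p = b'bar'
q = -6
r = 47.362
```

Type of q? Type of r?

q is int; r is float

int, float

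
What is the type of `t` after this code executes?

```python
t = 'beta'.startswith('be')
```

str.startswith() returns bool

bool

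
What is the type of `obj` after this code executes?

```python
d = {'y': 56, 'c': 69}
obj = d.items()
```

dict.items() returns a dict_items view

dict_items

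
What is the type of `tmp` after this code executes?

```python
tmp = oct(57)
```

oct() returns str representation

str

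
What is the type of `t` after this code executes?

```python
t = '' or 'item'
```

'or' returns first truthy value ('item', which is str)

str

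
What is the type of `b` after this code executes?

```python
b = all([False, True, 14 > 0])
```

all() returns bool

bool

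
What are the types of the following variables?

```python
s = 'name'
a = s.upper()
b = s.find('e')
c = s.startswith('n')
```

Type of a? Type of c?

str.upper() returns str; str.startswith() returns bool

str, bool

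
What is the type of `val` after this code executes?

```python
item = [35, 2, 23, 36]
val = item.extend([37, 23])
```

list.extend() returns None

NoneType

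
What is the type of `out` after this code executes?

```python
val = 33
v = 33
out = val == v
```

Equality comparison returns bool

bool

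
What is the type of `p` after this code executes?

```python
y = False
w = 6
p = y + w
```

bool + int returns int (False is 0, so 0 + 6 = 6)

int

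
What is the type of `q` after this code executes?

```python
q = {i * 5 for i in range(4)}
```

A set comprehension {expr for x in iterable} produces a set

set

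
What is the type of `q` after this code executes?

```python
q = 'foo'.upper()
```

str.upper() returns str

str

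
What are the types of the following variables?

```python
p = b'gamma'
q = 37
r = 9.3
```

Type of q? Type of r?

q is int; r is float

int, float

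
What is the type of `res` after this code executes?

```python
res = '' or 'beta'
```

'or' returns first truthy value ('beta', which is str)

str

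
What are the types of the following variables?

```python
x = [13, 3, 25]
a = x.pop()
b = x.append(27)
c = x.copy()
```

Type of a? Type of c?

list.pop() returns the element (int); list.copy() returns list

int, list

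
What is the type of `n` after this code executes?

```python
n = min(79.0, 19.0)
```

min() of floats returns float

float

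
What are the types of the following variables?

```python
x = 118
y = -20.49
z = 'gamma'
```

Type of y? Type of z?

y is float; z is str

float, str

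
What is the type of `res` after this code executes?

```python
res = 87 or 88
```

'or' returns the first truthy value (87, which is int)

int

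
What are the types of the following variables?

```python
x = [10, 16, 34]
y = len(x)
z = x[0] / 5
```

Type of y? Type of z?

len() returns int; int / int returns float

int, float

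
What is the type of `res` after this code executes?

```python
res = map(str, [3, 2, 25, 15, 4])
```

map() returns a map iterator object

map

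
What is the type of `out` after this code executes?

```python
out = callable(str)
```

callable() returns bool

bool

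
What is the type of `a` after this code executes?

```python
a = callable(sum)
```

callable() returns bool

bool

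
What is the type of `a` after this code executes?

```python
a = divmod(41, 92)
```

divmod() returns a tuple (quotient, remainder)

tuple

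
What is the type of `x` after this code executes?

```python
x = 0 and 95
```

'and' returns the first falsy value (0, which is int)

int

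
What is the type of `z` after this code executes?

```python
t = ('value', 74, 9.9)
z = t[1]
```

Index 1 of tuple is 74 which is int

int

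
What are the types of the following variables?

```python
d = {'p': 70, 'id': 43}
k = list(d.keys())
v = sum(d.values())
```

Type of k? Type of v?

list(...) returns list; sum of int values returns int

list, int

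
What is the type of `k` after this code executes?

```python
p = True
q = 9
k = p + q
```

bool + int returns int (True is 1, so 1 + 9 = 10)

int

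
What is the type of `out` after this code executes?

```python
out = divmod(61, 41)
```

divmod() returns a tuple (quotient, remainder)

tuple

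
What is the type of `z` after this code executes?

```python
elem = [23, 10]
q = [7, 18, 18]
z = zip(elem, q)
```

zip() returns a zip iterator object

zip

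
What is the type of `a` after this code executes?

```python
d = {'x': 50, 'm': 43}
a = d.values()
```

.values() returns a dict_values view object

dict_values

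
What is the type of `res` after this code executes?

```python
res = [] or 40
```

'or' returns first truthy value (40, which is int)

int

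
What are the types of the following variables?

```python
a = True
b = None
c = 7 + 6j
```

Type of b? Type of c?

b is NoneType; c is complex

NoneType, complex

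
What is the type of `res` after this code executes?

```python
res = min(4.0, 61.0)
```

min() of floats returns float

float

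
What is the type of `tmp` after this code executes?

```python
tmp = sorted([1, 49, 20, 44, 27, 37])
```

sorted() always returns list

list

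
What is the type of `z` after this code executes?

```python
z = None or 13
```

'or' with None returns the other value (13, int)

int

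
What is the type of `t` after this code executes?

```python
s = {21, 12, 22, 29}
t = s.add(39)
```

set.add() returns None (mutates in place)

NoneType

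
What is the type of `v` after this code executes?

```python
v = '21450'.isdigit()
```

str.isdigit() returns bool

bool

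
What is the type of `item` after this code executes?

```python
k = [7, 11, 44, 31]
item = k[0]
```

Indexing a list of ints returns int (k[0] = 7)

int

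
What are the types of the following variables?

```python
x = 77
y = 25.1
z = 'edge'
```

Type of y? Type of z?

y is float; z is str

float, str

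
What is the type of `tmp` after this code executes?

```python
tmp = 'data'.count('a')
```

str.count() returns int

int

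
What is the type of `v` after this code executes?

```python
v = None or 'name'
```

'or' with None returns the other value ('name', str)

str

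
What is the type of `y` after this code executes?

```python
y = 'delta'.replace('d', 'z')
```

str.replace() returns str

str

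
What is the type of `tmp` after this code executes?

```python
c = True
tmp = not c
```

'not' always returns bool

bool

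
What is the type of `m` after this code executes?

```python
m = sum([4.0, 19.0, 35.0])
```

sum() of floats returns float

float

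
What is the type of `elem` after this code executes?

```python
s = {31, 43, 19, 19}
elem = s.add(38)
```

set.add() returns None (mutates in place)

NoneType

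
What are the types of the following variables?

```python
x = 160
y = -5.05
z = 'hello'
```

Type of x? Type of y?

x is int; y is float

int, float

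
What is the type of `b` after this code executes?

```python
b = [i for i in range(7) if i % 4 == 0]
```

A list comprehension [...] produces a list

list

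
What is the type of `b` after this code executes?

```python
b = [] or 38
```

'or' returns first truthy value (38, which is int)

int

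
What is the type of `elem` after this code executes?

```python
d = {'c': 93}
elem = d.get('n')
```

dict.get() returns None when key 'n' is not found and no default given

NoneType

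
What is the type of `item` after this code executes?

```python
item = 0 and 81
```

'and' returns the first falsy value (0, which is int)

int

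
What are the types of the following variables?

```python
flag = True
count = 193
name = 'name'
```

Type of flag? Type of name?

flag is bool; name is str

bool, str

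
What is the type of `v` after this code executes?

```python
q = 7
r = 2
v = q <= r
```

Comparison operators return bool

bool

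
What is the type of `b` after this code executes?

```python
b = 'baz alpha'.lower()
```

str.lower() returns str

str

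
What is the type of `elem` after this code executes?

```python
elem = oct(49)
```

oct() returns str representation

str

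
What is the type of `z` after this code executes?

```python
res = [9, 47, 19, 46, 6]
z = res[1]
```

Indexing a list of ints returns int (res[1] = 47)

int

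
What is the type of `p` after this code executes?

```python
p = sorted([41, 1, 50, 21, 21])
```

sorted() always returns list

list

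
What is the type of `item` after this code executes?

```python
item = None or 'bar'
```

'or' with None returns the other value ('bar', str)

str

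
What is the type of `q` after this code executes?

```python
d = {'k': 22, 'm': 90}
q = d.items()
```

dict.items() returns a dict_items view

dict_items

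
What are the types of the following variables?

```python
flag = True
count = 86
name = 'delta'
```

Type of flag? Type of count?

flag is bool; count is int

bool, int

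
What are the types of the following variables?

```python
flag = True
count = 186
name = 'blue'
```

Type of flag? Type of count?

flag is bool; count is int

bool, int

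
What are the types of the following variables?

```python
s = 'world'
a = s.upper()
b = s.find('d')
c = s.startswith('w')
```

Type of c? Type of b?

str.startswith() returns bool; str.find() returns int

bool, int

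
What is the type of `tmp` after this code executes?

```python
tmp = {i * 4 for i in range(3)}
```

A set comprehension {expr for x in iterable} produces a set

set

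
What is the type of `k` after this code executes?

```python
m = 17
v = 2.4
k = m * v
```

int * float returns float (17 * 2.4 = 40.8)

float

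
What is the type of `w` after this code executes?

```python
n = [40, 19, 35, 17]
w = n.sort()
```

list.sort() returns None (sorts in place)

NoneType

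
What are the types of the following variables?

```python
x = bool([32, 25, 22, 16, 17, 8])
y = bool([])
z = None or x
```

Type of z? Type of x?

None or <bool> returns the bool; bool() returns bool

bool, bool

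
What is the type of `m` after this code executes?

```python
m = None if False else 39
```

Ternary: condition is False, else branch (39) taken → int

int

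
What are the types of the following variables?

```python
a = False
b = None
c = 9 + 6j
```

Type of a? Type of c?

a is bool; c is complex

bool, complex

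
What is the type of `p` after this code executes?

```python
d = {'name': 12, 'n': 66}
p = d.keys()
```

.keys() returns a dict_keys view object

dict_keys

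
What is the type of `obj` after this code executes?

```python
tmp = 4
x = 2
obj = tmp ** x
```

int ** positive int returns int (4 ** 2 = 16)

int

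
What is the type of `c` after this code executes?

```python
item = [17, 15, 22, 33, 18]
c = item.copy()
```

list.copy() returns list

list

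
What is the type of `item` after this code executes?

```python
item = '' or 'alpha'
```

'or' returns first truthy value ('alpha', which is str)

str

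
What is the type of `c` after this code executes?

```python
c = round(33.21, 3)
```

round() with ndigits arg returns float

float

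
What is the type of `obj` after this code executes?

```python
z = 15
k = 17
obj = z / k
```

int / int always returns float in Python 3 (15 / 17 = 0.882353)

float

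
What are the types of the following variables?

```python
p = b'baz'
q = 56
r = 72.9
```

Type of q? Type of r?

q is int; r is float

int, float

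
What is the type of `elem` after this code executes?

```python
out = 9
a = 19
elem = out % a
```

int % int returns int (9 % 19 = 9)

int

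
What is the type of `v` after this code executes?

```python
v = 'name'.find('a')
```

str.find() returns int (index, or -1)

int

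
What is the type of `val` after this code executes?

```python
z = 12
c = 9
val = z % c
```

int % int returns int (12 % 9 = 3)

int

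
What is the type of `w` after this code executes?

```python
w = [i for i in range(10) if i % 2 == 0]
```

A list comprehension [...] produces a list

list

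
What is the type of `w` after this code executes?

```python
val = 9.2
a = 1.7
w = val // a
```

float // float returns float (floor division preserves float type)

float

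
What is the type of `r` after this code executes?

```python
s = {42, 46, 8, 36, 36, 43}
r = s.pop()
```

Popping from a set of ints returns int

int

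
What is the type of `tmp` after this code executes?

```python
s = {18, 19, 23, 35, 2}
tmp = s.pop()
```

Popping from a set of ints returns int

int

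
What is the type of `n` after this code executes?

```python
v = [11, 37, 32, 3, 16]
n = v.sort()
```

list.sort() returns None (sorts in place)

NoneType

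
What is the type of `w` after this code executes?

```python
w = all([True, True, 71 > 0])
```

all() returns bool

bool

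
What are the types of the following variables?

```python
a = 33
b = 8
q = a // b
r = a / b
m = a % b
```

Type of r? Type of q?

int / int returns float; int // int returns int

float, int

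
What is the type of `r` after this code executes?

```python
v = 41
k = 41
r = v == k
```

Equality comparison returns bool

bool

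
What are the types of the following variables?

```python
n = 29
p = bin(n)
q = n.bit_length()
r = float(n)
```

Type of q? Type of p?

int.bit_length() returns int; bin() returns str

int, str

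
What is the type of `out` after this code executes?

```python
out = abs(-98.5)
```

abs() of float returns float

float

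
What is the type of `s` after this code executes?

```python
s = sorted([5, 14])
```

sorted() always returns list

list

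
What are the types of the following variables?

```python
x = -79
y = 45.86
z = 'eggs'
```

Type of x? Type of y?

x is int; y is float

int, float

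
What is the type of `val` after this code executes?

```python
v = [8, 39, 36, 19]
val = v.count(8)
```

list.count() returns int

int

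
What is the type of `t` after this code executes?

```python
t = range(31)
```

range() returns a range object

range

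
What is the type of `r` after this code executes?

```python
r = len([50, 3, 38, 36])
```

len() always returns int

int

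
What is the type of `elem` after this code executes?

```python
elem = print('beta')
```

print() returns None

NoneType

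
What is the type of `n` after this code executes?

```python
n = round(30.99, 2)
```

round() with ndigits arg returns float

float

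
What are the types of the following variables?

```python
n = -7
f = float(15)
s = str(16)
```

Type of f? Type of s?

f is float; s is str

float, str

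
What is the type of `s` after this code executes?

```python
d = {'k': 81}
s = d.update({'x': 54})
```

dict.update() returns None

NoneType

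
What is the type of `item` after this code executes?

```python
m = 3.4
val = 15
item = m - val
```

float - int returns float (3.4 - 15 = -11.6)

float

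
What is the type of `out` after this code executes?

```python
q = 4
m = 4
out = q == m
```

Equality comparison returns bool

bool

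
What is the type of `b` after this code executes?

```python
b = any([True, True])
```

any() returns bool

bool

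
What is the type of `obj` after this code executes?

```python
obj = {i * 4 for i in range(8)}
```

A set comprehension {expr for x in iterable} produces a set

set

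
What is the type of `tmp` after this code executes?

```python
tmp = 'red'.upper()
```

str.upper() returns str

str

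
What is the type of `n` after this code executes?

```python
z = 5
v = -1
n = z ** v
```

int ** negative int returns float

float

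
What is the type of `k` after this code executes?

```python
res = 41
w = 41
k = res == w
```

Equality comparison returns bool

bool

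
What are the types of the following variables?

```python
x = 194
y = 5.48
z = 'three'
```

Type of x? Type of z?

x is int; z is str

int, str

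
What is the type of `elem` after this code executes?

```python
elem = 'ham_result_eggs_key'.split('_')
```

str.split() returns list

list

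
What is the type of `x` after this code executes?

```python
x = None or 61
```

'or' with None returns the other value (61, int)

int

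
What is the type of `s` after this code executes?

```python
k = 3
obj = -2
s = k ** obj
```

int ** negative int returns float

float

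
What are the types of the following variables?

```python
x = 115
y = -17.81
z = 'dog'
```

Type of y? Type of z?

y is float; z is str

float, str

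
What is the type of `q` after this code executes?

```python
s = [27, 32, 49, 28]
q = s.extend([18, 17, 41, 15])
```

list.extend() returns None

NoneType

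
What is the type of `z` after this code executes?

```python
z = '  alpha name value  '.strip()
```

str.strip() returns str

str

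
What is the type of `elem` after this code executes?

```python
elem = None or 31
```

'or' with None returns the other value (31, int)

int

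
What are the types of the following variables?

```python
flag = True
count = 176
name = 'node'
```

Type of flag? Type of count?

flag is bool; count is int

bool, int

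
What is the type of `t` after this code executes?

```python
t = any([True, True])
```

any() returns bool

bool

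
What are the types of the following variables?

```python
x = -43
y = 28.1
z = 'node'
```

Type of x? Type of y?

x is int; y is float

int, float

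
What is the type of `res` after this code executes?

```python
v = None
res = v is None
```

'is' comparison returns bool

bool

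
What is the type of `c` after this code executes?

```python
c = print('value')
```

print() returns None

NoneType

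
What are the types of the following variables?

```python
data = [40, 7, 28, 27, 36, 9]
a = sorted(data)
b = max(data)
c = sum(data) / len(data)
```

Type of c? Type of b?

int / int returns float; max of ints returns int

float, int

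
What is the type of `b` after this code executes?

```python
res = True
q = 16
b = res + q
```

bool + int returns int (True is 1, so 1 + 16 = 17)

int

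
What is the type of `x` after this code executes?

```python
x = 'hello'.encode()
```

str.encode() returns bytes

bytes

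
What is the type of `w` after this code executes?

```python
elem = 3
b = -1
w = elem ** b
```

int ** negative int returns float

float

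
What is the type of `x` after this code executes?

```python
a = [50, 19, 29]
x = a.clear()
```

list.clear() returns None

NoneType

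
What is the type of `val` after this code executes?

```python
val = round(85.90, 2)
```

round() with ndigits arg returns float

float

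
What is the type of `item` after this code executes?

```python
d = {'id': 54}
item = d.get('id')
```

dict.get() returns the value (int) when key is found

int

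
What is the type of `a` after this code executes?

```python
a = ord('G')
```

ord() returns int (Unicode code point)

int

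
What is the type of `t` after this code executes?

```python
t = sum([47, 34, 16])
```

sum() of ints returns int

int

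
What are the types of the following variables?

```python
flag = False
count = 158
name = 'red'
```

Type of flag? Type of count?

flag is bool; count is int

bool, int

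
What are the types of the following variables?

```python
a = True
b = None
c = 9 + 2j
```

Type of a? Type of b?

a is bool; b is NoneType

bool, NoneType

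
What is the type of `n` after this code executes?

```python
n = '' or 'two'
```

'or' returns first truthy value ('two', which is str)

str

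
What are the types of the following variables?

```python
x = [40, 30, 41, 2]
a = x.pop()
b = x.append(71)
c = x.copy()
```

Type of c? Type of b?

list.copy() returns list; list.append() returns None

list, NoneType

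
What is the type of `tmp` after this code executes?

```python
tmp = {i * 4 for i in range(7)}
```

A set comprehension {expr for x in iterable} produces a set

set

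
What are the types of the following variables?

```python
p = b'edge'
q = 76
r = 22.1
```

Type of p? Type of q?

p is bytes; q is int

bytes, int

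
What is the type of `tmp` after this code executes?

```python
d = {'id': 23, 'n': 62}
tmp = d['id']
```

Accessing dict[str, int] with key 'id' returns int value 23

int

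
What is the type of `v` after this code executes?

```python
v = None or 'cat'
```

'or' with None returns the other value ('cat', str)

str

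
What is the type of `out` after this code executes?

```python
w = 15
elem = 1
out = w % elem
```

int % int returns int (15 % 1 = 0)

int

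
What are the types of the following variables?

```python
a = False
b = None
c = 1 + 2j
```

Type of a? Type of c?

a is bool; c is complex

bool, complex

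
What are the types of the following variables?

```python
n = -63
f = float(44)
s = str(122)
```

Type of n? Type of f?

n is int; f is float

int, float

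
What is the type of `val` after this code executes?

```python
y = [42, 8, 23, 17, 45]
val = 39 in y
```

'in' operator returns bool

bool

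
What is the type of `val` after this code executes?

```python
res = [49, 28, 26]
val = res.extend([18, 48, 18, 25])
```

list.extend() returns None

NoneType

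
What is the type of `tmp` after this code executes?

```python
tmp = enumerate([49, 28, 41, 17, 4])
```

enumerate() returns an enumerate iterator object

enumerate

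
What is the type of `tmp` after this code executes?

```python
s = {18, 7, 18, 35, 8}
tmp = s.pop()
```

Popping from a set of ints returns int

int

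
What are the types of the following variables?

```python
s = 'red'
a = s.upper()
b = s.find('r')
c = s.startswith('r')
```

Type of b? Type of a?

str.find() returns int; str.upper() returns str

int, str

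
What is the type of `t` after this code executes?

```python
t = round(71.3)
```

round() with no ndigits arg returns int

int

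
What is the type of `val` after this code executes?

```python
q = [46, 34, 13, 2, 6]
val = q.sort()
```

list.sort() returns None (sorts in place)

NoneType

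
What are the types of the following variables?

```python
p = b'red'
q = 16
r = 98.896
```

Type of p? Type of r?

p is bytes; r is float

bytes, float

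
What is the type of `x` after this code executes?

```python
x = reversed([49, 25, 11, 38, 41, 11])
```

reversed() on a list returns a list_reverseiterator

list_reverseiterator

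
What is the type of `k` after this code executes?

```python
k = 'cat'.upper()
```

str.upper() returns str

str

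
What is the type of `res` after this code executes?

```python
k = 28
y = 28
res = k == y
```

Equality comparison returns bool

bool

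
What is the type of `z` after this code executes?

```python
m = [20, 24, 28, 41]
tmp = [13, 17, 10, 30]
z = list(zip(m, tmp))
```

list(zip(...)) returns a list of tuples

list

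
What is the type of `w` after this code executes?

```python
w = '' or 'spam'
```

'or' returns first truthy value ('spam', which is str)

str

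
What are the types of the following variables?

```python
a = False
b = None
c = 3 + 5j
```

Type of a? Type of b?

a is bool; b is NoneType

bool, NoneType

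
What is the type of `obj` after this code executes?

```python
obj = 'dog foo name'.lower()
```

str.lower() returns str

str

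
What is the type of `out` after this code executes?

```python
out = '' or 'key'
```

'or' returns first truthy value ('key', which is str)

str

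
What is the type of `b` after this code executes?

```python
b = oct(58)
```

oct() returns str representation

str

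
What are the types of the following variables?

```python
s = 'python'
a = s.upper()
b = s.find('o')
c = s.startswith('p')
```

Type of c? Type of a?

str.startswith() returns bool; str.upper() returns str

bool, str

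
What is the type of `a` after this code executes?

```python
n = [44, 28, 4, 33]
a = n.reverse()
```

list.reverse() returns None

NoneType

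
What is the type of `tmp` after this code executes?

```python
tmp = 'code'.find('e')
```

str.find() returns int (index, or -1)

int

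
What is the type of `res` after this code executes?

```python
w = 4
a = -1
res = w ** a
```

int ** negative int returns float

float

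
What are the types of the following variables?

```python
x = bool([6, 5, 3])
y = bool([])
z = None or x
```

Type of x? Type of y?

bool() returns bool; bool() returns bool

bool, bool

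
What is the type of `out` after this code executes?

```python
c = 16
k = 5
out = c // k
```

int // int returns int (16 // 5 = 3)

int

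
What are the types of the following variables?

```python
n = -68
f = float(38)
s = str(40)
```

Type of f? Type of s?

f is float; s is str

float, str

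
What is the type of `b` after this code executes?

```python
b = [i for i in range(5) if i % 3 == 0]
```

A list comprehension [...] produces a list

list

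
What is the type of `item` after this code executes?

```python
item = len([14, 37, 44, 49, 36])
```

len() always returns int

int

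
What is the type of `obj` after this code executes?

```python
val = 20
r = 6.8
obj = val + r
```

int + float returns float (20 + 6.8 = 26.8)

float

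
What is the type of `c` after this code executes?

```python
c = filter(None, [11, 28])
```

filter() returns a filter iterator object

filter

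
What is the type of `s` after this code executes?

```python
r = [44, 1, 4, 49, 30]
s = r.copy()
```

list.copy() returns list

list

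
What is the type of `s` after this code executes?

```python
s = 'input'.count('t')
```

str.count() returns int

int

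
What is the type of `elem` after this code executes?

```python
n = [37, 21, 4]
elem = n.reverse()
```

list.reverse() returns None

NoneType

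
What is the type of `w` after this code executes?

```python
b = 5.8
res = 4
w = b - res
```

float - int returns float (5.8 - 4 = 1.8)

float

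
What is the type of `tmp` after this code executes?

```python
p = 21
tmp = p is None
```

'is' comparison returns bool

bool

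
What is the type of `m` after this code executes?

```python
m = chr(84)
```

chr() returns str (single character)

str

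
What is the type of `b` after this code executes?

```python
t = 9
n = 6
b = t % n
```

int % int returns int (9 % 6 = 3)

int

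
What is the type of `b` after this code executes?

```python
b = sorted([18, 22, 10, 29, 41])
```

sorted() always returns list

list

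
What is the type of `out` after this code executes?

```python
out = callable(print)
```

callable() returns bool

bool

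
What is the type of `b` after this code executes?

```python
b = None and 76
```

'and' returns first falsy value (None)

NoneType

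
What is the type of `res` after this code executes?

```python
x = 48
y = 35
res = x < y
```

Comparison operators return bool

bool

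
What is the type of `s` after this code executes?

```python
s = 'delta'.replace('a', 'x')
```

str.replace() returns str

str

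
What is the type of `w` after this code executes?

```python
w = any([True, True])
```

any() returns bool

bool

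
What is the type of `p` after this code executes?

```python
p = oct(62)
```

oct() returns str representation

str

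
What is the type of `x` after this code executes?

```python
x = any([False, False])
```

any() returns bool

bool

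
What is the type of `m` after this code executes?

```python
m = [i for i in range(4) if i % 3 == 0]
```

A list comprehension [...] produces a list

list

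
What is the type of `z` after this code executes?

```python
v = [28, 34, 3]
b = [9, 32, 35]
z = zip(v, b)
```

zip() returns a zip iterator object

zip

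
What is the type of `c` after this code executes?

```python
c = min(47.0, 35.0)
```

min() of floats returns float

float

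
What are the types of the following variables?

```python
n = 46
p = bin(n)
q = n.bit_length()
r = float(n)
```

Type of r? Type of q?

float() returns float; int.bit_length() returns int

float, int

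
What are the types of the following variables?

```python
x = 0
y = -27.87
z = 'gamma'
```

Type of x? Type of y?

x is int; y is float

int, float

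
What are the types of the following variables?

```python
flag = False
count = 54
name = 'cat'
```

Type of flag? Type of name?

flag is bool; name is str

bool, str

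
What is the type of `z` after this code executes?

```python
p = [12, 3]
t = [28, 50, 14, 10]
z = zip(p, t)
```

zip() returns a zip iterator object

zip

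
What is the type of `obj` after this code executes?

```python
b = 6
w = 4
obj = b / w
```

int / int always returns float in Python 3 (6 / 4 = 1.5)

float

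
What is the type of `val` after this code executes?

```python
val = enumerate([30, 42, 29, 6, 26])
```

enumerate() returns an enumerate iterator object

enumerate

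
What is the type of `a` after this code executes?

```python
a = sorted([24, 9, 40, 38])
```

sorted() always returns list

list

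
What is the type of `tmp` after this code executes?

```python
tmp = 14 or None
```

'or' returns first truthy value (14, int)

int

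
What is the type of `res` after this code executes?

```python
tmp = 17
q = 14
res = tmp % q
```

int % int returns int (17 % 14 = 3)

int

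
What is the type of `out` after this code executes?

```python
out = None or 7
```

'or' with None returns the other value (7, int)

int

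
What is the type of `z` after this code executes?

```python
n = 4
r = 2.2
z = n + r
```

int + float returns float (4 + 2.2 = 6.2)

float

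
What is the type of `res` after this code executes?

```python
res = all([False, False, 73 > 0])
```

all() returns bool

bool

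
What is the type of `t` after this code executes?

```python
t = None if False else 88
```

Ternary: condition is False, else branch (88) taken → int

int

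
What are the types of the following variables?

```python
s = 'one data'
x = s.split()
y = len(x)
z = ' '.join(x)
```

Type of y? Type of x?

len() returns int; str.split() returns list

int, list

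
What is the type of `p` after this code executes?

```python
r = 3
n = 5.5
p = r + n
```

int + float returns float (3 + 5.5 = 8.5)

float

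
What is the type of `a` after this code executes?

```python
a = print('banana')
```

print() returns None

NoneType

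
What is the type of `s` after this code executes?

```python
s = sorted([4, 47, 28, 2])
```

sorted() always returns list

list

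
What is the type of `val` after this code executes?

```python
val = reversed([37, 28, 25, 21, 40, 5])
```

reversed() on a list returns a list_reverseiterator

list_reverseiterator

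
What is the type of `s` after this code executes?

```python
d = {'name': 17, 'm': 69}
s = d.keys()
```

.keys() returns a dict_keys view object

dict_keys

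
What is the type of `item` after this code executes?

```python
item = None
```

None has type NoneType

NoneType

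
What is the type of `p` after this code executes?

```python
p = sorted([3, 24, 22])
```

sorted() always returns list

list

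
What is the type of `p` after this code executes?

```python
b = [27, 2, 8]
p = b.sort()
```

list.sort() returns None (sorts in place)

NoneType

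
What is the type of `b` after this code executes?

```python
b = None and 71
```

'and' returns first falsy value (None)

NoneType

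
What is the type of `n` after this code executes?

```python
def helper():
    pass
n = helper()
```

A function with no return statement returns None

NoneType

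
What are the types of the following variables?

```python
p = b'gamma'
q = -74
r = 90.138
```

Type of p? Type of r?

p is bytes; r is float

bytes, float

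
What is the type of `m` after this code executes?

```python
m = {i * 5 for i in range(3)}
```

A set comprehension {expr for x in iterable} produces a set

set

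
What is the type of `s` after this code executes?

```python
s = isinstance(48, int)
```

isinstance() returns bool

bool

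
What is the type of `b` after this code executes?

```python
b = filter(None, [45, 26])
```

filter() returns a filter iterator object

filter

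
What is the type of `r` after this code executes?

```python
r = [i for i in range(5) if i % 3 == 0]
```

A list comprehension [...] produces a list

list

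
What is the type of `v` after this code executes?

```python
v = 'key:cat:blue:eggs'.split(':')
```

str.split() returns list

list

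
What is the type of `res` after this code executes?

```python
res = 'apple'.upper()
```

str.upper() returns str

str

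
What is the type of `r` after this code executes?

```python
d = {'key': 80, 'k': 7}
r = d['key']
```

Accessing dict[str, int] with key 'key' returns int value 80

int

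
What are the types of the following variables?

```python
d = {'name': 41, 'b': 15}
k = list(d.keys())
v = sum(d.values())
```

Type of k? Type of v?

list(...) returns list; sum of int values returns int

list, int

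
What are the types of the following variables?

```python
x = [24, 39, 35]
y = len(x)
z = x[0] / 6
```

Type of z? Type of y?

int / int returns float; len() returns int

float, int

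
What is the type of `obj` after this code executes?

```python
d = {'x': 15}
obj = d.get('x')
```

dict.get() returns the value (int) when key is found

int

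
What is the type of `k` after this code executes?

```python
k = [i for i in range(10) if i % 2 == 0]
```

A list comprehension [...] produces a list

list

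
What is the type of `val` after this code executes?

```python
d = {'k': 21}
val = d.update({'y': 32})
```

dict.update() returns None

NoneType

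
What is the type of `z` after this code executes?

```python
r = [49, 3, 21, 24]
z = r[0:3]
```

Slicing a list always returns a list

list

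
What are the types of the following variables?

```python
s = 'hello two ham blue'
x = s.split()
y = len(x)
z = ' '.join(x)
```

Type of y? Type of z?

len() returns int; str.join() returns str

int, str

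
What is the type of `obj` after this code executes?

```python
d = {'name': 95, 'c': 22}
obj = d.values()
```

.values() returns a dict_values view object

dict_values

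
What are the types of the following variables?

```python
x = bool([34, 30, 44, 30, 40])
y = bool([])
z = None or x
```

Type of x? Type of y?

bool() returns bool; bool() returns bool

bool, bool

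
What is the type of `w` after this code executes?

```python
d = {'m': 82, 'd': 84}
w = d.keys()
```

.keys() returns a dict_keys view object

dict_keys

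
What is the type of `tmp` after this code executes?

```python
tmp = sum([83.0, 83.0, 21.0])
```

sum() of floats returns float

float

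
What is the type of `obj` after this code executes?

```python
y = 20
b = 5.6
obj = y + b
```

int + float returns float (20 + 5.6 = 25.6)

float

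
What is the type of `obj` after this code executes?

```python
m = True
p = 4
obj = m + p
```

bool + int returns int (True is 1, so 1 + 4 = 5)

int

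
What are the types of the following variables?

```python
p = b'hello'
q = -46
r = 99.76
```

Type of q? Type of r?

q is int; r is float

int, float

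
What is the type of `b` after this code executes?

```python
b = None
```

None has type NoneType

NoneType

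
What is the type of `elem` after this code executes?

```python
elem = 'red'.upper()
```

str.upper() returns str

str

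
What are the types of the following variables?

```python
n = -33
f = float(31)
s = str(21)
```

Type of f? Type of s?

f is float; s is str

float, str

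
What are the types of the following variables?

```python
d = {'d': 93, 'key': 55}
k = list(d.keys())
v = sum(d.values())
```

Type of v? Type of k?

sum of int values returns int; list(...) returns list

int, list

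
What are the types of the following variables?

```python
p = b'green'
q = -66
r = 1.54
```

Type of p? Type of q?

p is bytes; q is int

bytes, int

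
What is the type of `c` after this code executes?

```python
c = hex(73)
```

hex() returns str representation

str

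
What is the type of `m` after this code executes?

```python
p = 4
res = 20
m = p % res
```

int % int returns int (4 % 20 = 4)

int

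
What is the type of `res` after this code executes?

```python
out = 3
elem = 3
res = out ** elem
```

int ** positive int returns int (3 ** 3 = 27)

int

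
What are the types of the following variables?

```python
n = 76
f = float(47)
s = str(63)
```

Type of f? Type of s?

f is float; s is str

float, str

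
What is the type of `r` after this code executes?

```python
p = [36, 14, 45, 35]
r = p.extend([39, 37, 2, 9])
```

list.extend() returns None

NoneType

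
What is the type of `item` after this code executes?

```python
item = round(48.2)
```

round() with no ndigits arg returns int

int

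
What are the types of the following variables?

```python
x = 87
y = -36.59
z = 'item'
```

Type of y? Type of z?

y is float; z is str

float, str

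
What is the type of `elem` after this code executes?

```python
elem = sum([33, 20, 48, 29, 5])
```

sum() of ints returns int

int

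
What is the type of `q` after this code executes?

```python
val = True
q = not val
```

'not' always returns bool

bool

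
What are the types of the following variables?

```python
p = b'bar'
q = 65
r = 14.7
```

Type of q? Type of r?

q is int; r is float

int, float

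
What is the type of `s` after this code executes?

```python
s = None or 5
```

'or' with None returns the other value (5, int)

int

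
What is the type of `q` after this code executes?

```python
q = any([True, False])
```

any() returns bool

bool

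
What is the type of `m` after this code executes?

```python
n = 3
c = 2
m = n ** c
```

int ** positive int returns int (3 ** 2 = 9)

int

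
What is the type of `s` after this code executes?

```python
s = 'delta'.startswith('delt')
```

str.startswith() returns bool

bool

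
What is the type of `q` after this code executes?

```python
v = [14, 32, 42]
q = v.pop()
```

list.pop() returns the popped element (int here)

int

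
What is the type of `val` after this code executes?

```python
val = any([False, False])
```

any() returns bool

bool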